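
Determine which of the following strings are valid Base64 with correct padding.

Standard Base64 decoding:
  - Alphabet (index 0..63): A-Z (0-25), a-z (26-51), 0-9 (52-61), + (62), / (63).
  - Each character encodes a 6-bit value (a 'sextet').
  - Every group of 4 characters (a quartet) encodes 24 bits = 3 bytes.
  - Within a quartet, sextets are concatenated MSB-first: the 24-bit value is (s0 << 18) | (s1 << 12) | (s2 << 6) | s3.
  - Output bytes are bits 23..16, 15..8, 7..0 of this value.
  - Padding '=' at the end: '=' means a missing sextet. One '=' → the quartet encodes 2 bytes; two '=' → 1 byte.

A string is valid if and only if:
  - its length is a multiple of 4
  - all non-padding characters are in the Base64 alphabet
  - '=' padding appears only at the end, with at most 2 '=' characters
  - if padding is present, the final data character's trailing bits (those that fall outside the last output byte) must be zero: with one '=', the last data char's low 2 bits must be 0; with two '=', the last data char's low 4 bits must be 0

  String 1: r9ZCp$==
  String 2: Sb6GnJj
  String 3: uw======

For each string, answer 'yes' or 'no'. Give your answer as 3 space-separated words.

String 1: 'r9ZCp$==' → invalid (bad char(s): ['$'])
String 2: 'Sb6GnJj' → invalid (len=7 not mult of 4)
String 3: 'uw======' → invalid (6 pad chars (max 2))

Answer: no no no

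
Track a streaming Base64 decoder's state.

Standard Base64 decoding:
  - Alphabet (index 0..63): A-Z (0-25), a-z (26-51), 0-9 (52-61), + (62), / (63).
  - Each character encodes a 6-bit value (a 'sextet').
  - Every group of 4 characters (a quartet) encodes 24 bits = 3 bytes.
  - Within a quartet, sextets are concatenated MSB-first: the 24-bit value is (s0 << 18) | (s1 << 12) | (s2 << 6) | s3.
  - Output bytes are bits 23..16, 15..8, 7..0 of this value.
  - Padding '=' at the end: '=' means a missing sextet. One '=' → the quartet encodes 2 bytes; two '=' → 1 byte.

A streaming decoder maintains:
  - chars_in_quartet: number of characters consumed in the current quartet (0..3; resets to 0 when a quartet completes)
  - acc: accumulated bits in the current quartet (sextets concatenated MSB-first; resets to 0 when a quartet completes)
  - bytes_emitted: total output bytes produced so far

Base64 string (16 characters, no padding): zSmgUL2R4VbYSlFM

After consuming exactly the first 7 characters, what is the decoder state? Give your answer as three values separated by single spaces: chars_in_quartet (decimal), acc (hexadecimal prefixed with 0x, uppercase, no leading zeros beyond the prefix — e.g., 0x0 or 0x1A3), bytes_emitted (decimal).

After char 0 ('z'=51): chars_in_quartet=1 acc=0x33 bytes_emitted=0
After char 1 ('S'=18): chars_in_quartet=2 acc=0xCD2 bytes_emitted=0
After char 2 ('m'=38): chars_in_quartet=3 acc=0x334A6 bytes_emitted=0
After char 3 ('g'=32): chars_in_quartet=4 acc=0xCD29A0 -> emit CD 29 A0, reset; bytes_emitted=3
After char 4 ('U'=20): chars_in_quartet=1 acc=0x14 bytes_emitted=3
After char 5 ('L'=11): chars_in_quartet=2 acc=0x50B bytes_emitted=3
After char 6 ('2'=54): chars_in_quartet=3 acc=0x142F6 bytes_emitted=3

Answer: 3 0x142F6 3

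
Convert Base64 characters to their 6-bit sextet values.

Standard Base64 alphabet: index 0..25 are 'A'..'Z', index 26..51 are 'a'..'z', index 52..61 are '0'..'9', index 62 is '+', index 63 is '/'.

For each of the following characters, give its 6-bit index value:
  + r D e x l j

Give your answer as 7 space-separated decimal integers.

'+': index 62
'r': a..z range, 26 + ord('r') − ord('a') = 43
'D': A..Z range, ord('D') − ord('A') = 3
'e': a..z range, 26 + ord('e') − ord('a') = 30
'x': a..z range, 26 + ord('x') − ord('a') = 49
'l': a..z range, 26 + ord('l') − ord('a') = 37
'j': a..z range, 26 + ord('j') − ord('a') = 35

Answer: 62 43 3 30 49 37 35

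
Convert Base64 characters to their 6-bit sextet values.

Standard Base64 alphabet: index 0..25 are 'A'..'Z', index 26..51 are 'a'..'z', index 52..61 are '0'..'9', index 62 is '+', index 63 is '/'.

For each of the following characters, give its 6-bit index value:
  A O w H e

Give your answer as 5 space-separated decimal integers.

Answer: 0 14 48 7 30

Derivation:
'A': A..Z range, ord('A') − ord('A') = 0
'O': A..Z range, ord('O') − ord('A') = 14
'w': a..z range, 26 + ord('w') − ord('a') = 48
'H': A..Z range, ord('H') − ord('A') = 7
'e': a..z range, 26 + ord('e') − ord('a') = 30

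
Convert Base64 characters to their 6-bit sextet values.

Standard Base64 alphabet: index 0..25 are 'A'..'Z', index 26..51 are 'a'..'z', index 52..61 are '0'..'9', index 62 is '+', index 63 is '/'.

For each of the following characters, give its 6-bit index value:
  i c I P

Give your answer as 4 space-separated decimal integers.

Answer: 34 28 8 15

Derivation:
'i': a..z range, 26 + ord('i') − ord('a') = 34
'c': a..z range, 26 + ord('c') − ord('a') = 28
'I': A..Z range, ord('I') − ord('A') = 8
'P': A..Z range, ord('P') − ord('A') = 15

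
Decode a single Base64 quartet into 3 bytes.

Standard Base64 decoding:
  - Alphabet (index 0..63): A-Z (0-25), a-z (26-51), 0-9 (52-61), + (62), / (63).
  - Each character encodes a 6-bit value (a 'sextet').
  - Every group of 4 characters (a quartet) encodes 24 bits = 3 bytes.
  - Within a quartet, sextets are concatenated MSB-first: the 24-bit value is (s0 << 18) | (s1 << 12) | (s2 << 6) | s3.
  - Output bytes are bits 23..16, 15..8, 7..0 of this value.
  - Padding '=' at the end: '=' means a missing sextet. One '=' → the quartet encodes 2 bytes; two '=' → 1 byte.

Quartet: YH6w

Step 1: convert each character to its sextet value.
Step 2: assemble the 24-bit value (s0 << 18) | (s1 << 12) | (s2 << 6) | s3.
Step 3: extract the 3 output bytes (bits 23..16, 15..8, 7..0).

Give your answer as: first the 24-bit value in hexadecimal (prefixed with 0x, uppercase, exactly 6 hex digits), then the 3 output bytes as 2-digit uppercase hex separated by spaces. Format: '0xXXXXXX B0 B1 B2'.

Answer: 0x607EB0 60 7E B0

Derivation:
Sextets: Y=24, H=7, 6=58, w=48
24-bit: (24<<18) | (7<<12) | (58<<6) | 48
      = 0x600000 | 0x007000 | 0x000E80 | 0x000030
      = 0x607EB0
Bytes: (v>>16)&0xFF=60, (v>>8)&0xFF=7E, v&0xFF=B0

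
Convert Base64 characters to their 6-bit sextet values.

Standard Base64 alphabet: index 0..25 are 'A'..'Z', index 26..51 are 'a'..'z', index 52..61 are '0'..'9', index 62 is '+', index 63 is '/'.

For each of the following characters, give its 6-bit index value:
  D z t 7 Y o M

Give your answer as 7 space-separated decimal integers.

'D': A..Z range, ord('D') − ord('A') = 3
'z': a..z range, 26 + ord('z') − ord('a') = 51
't': a..z range, 26 + ord('t') − ord('a') = 45
'7': 0..9 range, 52 + ord('7') − ord('0') = 59
'Y': A..Z range, ord('Y') − ord('A') = 24
'o': a..z range, 26 + ord('o') − ord('a') = 40
'M': A..Z range, ord('M') − ord('A') = 12

Answer: 3 51 45 59 24 40 12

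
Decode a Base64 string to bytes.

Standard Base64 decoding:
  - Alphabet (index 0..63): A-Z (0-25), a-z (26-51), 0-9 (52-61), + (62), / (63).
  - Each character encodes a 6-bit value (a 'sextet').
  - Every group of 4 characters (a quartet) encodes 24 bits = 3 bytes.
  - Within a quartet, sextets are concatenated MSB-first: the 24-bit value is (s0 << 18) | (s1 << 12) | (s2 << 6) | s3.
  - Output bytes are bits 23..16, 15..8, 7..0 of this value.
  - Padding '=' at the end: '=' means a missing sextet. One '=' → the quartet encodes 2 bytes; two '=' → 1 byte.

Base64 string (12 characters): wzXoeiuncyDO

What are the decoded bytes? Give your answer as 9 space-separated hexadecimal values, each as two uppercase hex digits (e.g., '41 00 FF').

Answer: C3 35 E8 7A 2B A7 73 20 CE

Derivation:
After char 0 ('w'=48): chars_in_quartet=1 acc=0x30 bytes_emitted=0
After char 1 ('z'=51): chars_in_quartet=2 acc=0xC33 bytes_emitted=0
After char 2 ('X'=23): chars_in_quartet=3 acc=0x30CD7 bytes_emitted=0
After char 3 ('o'=40): chars_in_quartet=4 acc=0xC335E8 -> emit C3 35 E8, reset; bytes_emitted=3
After char 4 ('e'=30): chars_in_quartet=1 acc=0x1E bytes_emitted=3
After char 5 ('i'=34): chars_in_quartet=2 acc=0x7A2 bytes_emitted=3
After char 6 ('u'=46): chars_in_quartet=3 acc=0x1E8AE bytes_emitted=3
After char 7 ('n'=39): chars_in_quartet=4 acc=0x7A2BA7 -> emit 7A 2B A7, reset; bytes_emitted=6
After char 8 ('c'=28): chars_in_quartet=1 acc=0x1C bytes_emitted=6
After char 9 ('y'=50): chars_in_quartet=2 acc=0x732 bytes_emitted=6
After char 10 ('D'=3): chars_in_quartet=3 acc=0x1CC83 bytes_emitted=6
After char 11 ('O'=14): chars_in_quartet=4 acc=0x7320CE -> emit 73 20 CE, reset; bytes_emitted=9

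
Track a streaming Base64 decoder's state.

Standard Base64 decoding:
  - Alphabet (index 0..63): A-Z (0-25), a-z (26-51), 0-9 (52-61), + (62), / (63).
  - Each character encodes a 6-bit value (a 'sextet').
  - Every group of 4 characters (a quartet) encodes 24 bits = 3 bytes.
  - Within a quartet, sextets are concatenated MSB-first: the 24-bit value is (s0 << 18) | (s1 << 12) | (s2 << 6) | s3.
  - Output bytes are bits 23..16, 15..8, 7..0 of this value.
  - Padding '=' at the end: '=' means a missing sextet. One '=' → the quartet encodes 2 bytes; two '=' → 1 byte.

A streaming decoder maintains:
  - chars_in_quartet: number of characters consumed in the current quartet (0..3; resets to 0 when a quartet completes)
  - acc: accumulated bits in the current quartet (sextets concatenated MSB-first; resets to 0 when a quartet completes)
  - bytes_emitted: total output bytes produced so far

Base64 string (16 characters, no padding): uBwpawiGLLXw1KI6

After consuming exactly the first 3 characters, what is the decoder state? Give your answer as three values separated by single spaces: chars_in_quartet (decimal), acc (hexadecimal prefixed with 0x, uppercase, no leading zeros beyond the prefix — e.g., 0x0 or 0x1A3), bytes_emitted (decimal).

After char 0 ('u'=46): chars_in_quartet=1 acc=0x2E bytes_emitted=0
After char 1 ('B'=1): chars_in_quartet=2 acc=0xB81 bytes_emitted=0
After char 2 ('w'=48): chars_in_quartet=3 acc=0x2E070 bytes_emitted=0

Answer: 3 0x2E070 0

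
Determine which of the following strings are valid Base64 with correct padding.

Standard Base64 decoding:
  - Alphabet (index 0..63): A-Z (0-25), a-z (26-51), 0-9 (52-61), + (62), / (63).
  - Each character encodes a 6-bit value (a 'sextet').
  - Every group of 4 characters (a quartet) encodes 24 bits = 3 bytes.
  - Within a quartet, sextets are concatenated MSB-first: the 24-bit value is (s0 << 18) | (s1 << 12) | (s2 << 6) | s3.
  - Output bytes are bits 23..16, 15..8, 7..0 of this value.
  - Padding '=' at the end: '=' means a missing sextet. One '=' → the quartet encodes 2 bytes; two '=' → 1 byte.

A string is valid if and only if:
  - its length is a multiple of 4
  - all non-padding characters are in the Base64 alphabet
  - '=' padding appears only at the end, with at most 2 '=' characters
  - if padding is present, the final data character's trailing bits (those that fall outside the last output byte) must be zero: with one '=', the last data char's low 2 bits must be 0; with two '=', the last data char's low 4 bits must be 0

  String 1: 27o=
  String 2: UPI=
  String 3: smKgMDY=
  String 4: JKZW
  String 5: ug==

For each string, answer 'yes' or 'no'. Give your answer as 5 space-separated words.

String 1: '27o=' → valid
String 2: 'UPI=' → valid
String 3: 'smKgMDY=' → valid
String 4: 'JKZW' → valid
String 5: 'ug==' → valid

Answer: yes yes yes yes yes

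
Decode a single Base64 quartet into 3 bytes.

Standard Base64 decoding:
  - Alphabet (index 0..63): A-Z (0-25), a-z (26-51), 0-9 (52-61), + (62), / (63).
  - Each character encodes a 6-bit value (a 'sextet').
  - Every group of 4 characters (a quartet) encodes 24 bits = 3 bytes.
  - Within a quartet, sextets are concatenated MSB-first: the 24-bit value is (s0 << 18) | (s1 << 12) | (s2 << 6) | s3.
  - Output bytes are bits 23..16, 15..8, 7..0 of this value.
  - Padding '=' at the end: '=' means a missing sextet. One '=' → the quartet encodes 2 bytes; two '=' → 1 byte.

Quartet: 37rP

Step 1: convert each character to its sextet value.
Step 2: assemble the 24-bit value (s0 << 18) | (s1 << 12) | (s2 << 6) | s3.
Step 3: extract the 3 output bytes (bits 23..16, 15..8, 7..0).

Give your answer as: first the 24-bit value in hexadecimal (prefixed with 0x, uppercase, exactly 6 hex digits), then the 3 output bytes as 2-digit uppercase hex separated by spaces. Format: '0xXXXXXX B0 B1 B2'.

Answer: 0xDFBACF DF BA CF

Derivation:
Sextets: 3=55, 7=59, r=43, P=15
24-bit: (55<<18) | (59<<12) | (43<<6) | 15
      = 0xDC0000 | 0x03B000 | 0x000AC0 | 0x00000F
      = 0xDFBACF
Bytes: (v>>16)&0xFF=DF, (v>>8)&0xFF=BA, v&0xFF=CF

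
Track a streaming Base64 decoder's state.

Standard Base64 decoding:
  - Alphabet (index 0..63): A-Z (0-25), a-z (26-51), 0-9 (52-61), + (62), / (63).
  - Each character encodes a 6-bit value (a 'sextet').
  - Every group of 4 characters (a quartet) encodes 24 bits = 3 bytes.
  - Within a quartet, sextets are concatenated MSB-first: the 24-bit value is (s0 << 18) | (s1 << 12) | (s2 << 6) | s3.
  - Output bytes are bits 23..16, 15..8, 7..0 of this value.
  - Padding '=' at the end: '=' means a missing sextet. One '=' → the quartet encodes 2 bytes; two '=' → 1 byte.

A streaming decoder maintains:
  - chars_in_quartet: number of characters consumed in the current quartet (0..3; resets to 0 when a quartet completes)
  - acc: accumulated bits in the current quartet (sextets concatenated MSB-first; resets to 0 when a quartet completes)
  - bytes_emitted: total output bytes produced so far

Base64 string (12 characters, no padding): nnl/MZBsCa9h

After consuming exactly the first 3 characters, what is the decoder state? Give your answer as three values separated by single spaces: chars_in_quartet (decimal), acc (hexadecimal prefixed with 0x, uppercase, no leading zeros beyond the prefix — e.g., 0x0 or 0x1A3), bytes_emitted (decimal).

After char 0 ('n'=39): chars_in_quartet=1 acc=0x27 bytes_emitted=0
After char 1 ('n'=39): chars_in_quartet=2 acc=0x9E7 bytes_emitted=0
After char 2 ('l'=37): chars_in_quartet=3 acc=0x279E5 bytes_emitted=0

Answer: 3 0x279E5 0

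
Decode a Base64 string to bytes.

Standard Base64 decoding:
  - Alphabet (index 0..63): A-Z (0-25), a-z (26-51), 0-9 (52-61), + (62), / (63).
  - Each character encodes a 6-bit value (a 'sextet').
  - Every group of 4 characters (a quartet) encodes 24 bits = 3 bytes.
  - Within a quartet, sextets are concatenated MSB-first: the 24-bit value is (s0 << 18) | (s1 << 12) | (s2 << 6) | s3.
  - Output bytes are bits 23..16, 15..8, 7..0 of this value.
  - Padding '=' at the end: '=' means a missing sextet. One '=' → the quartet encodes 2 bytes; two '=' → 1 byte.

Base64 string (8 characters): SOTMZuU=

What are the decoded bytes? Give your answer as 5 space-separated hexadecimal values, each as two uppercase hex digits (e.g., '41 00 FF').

After char 0 ('S'=18): chars_in_quartet=1 acc=0x12 bytes_emitted=0
After char 1 ('O'=14): chars_in_quartet=2 acc=0x48E bytes_emitted=0
After char 2 ('T'=19): chars_in_quartet=3 acc=0x12393 bytes_emitted=0
After char 3 ('M'=12): chars_in_quartet=4 acc=0x48E4CC -> emit 48 E4 CC, reset; bytes_emitted=3
After char 4 ('Z'=25): chars_in_quartet=1 acc=0x19 bytes_emitted=3
After char 5 ('u'=46): chars_in_quartet=2 acc=0x66E bytes_emitted=3
After char 6 ('U'=20): chars_in_quartet=3 acc=0x19B94 bytes_emitted=3
Padding '=': partial quartet acc=0x19B94 -> emit 66 E5; bytes_emitted=5

Answer: 48 E4 CC 66 E5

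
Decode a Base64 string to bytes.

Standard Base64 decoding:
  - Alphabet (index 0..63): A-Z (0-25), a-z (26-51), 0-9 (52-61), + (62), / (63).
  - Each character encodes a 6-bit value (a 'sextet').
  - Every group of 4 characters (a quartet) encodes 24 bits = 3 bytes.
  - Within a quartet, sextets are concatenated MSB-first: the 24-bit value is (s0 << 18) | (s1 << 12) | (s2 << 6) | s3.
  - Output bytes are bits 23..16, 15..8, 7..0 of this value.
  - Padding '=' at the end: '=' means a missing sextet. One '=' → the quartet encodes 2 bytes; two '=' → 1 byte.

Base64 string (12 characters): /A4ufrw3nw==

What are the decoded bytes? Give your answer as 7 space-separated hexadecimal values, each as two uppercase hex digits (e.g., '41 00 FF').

Answer: FC 0E 2E 7E BC 37 9F

Derivation:
After char 0 ('/'=63): chars_in_quartet=1 acc=0x3F bytes_emitted=0
After char 1 ('A'=0): chars_in_quartet=2 acc=0xFC0 bytes_emitted=0
After char 2 ('4'=56): chars_in_quartet=3 acc=0x3F038 bytes_emitted=0
After char 3 ('u'=46): chars_in_quartet=4 acc=0xFC0E2E -> emit FC 0E 2E, reset; bytes_emitted=3
After char 4 ('f'=31): chars_in_quartet=1 acc=0x1F bytes_emitted=3
After char 5 ('r'=43): chars_in_quartet=2 acc=0x7EB bytes_emitted=3
After char 6 ('w'=48): chars_in_quartet=3 acc=0x1FAF0 bytes_emitted=3
After char 7 ('3'=55): chars_in_quartet=4 acc=0x7EBC37 -> emit 7E BC 37, reset; bytes_emitted=6
After char 8 ('n'=39): chars_in_quartet=1 acc=0x27 bytes_emitted=6
After char 9 ('w'=48): chars_in_quartet=2 acc=0x9F0 bytes_emitted=6
Padding '==': partial quartet acc=0x9F0 -> emit 9F; bytes_emitted=7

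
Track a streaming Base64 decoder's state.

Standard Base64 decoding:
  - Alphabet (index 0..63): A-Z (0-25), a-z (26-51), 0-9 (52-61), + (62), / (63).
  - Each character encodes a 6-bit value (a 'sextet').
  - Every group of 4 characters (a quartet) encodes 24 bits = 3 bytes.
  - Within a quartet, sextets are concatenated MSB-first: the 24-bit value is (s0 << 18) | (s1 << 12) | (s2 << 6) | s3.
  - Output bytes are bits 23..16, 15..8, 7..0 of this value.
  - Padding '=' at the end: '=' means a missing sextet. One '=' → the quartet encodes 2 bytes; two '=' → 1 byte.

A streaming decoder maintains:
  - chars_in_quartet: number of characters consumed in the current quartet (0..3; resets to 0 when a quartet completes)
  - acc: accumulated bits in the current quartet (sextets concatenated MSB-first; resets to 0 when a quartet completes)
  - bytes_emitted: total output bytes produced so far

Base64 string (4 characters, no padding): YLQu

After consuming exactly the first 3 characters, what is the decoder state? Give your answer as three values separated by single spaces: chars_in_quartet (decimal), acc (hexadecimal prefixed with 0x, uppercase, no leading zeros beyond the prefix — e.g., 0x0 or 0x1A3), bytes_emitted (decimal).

After char 0 ('Y'=24): chars_in_quartet=1 acc=0x18 bytes_emitted=0
After char 1 ('L'=11): chars_in_quartet=2 acc=0x60B bytes_emitted=0
After char 2 ('Q'=16): chars_in_quartet=3 acc=0x182D0 bytes_emitted=0

Answer: 3 0x182D0 0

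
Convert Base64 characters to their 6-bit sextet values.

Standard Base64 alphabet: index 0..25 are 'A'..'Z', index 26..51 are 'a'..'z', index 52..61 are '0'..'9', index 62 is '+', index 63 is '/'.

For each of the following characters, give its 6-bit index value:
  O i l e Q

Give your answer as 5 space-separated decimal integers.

Answer: 14 34 37 30 16

Derivation:
'O': A..Z range, ord('O') − ord('A') = 14
'i': a..z range, 26 + ord('i') − ord('a') = 34
'l': a..z range, 26 + ord('l') − ord('a') = 37
'e': a..z range, 26 + ord('e') − ord('a') = 30
'Q': A..Z range, ord('Q') − ord('A') = 16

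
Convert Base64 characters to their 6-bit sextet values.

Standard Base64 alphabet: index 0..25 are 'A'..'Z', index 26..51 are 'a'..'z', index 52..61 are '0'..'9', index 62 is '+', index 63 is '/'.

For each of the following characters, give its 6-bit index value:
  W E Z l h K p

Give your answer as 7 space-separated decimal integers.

'W': A..Z range, ord('W') − ord('A') = 22
'E': A..Z range, ord('E') − ord('A') = 4
'Z': A..Z range, ord('Z') − ord('A') = 25
'l': a..z range, 26 + ord('l') − ord('a') = 37
'h': a..z range, 26 + ord('h') − ord('a') = 33
'K': A..Z range, ord('K') − ord('A') = 10
'p': a..z range, 26 + ord('p') − ord('a') = 41

Answer: 22 4 25 37 33 10 41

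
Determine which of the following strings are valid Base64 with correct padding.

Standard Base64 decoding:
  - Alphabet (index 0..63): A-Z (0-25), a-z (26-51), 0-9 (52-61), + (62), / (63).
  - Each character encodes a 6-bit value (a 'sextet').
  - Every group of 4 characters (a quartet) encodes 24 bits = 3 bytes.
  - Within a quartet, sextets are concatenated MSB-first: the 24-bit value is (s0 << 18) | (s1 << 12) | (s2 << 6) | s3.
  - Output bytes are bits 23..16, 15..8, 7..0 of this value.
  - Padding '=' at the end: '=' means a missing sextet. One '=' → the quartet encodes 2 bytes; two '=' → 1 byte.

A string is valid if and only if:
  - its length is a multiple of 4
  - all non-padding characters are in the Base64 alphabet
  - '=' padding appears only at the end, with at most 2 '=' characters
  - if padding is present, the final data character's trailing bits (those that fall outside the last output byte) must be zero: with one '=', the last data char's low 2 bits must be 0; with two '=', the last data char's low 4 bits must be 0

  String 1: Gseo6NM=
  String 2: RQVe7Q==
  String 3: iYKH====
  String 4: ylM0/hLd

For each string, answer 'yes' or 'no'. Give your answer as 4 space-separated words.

Answer: yes yes no yes

Derivation:
String 1: 'Gseo6NM=' → valid
String 2: 'RQVe7Q==' → valid
String 3: 'iYKH====' → invalid (4 pad chars (max 2))
String 4: 'ylM0/hLd' → valid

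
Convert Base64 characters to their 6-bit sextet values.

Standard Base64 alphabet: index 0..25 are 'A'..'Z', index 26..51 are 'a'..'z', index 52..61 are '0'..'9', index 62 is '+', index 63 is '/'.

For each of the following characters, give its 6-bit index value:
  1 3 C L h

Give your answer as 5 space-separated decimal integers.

'1': 0..9 range, 52 + ord('1') − ord('0') = 53
'3': 0..9 range, 52 + ord('3') − ord('0') = 55
'C': A..Z range, ord('C') − ord('A') = 2
'L': A..Z range, ord('L') − ord('A') = 11
'h': a..z range, 26 + ord('h') − ord('a') = 33

Answer: 53 55 2 11 33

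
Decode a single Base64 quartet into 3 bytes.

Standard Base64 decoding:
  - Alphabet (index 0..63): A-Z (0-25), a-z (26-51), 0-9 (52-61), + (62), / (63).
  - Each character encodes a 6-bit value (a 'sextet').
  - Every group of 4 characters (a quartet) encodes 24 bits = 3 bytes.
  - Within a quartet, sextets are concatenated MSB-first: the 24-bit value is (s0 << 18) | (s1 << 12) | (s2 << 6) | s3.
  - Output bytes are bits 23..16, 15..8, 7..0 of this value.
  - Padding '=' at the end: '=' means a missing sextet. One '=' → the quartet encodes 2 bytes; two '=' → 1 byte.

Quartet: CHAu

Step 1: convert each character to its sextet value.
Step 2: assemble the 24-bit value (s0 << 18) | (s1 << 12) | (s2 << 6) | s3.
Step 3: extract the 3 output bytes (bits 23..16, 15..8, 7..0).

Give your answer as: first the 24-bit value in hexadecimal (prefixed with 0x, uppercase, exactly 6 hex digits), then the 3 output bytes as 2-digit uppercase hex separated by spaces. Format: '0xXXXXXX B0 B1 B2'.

Sextets: C=2, H=7, A=0, u=46
24-bit: (2<<18) | (7<<12) | (0<<6) | 46
      = 0x080000 | 0x007000 | 0x000000 | 0x00002E
      = 0x08702E
Bytes: (v>>16)&0xFF=08, (v>>8)&0xFF=70, v&0xFF=2E

Answer: 0x08702E 08 70 2E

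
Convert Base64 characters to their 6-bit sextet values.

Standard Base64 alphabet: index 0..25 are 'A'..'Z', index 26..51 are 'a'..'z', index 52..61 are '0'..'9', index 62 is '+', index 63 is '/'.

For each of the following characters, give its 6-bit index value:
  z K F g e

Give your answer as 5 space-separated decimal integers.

'z': a..z range, 26 + ord('z') − ord('a') = 51
'K': A..Z range, ord('K') − ord('A') = 10
'F': A..Z range, ord('F') − ord('A') = 5
'g': a..z range, 26 + ord('g') − ord('a') = 32
'e': a..z range, 26 + ord('e') − ord('a') = 30

Answer: 51 10 5 32 30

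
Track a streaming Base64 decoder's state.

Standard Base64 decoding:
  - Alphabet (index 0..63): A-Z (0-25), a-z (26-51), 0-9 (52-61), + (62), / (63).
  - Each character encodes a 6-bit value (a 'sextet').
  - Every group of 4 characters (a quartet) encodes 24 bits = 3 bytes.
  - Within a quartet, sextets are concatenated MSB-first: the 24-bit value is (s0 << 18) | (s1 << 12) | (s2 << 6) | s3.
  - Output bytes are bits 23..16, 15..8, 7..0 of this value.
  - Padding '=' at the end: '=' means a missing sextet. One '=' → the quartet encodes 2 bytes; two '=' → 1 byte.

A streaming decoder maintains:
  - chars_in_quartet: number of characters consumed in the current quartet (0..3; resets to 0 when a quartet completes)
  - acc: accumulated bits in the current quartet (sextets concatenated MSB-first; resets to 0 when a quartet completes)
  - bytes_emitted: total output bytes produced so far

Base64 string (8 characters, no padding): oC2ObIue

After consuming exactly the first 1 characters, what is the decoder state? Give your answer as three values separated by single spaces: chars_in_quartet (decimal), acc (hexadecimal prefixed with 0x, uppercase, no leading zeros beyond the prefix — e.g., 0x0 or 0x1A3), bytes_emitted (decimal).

After char 0 ('o'=40): chars_in_quartet=1 acc=0x28 bytes_emitted=0

Answer: 1 0x28 0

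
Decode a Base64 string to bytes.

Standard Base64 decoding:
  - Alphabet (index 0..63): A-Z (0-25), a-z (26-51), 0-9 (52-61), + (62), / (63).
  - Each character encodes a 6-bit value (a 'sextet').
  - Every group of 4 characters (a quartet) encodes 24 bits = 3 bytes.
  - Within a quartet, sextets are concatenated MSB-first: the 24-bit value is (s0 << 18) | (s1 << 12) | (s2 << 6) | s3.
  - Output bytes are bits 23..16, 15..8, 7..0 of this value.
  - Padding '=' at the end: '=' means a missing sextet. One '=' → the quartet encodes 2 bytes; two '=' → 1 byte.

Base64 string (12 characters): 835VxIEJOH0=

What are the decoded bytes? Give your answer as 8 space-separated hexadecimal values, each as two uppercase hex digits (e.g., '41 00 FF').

After char 0 ('8'=60): chars_in_quartet=1 acc=0x3C bytes_emitted=0
After char 1 ('3'=55): chars_in_quartet=2 acc=0xF37 bytes_emitted=0
After char 2 ('5'=57): chars_in_quartet=3 acc=0x3CDF9 bytes_emitted=0
After char 3 ('V'=21): chars_in_quartet=4 acc=0xF37E55 -> emit F3 7E 55, reset; bytes_emitted=3
After char 4 ('x'=49): chars_in_quartet=1 acc=0x31 bytes_emitted=3
After char 5 ('I'=8): chars_in_quartet=2 acc=0xC48 bytes_emitted=3
After char 6 ('E'=4): chars_in_quartet=3 acc=0x31204 bytes_emitted=3
After char 7 ('J'=9): chars_in_quartet=4 acc=0xC48109 -> emit C4 81 09, reset; bytes_emitted=6
After char 8 ('O'=14): chars_in_quartet=1 acc=0xE bytes_emitted=6
After char 9 ('H'=7): chars_in_quartet=2 acc=0x387 bytes_emitted=6
After char 10 ('0'=52): chars_in_quartet=3 acc=0xE1F4 bytes_emitted=6
Padding '=': partial quartet acc=0xE1F4 -> emit 38 7D; bytes_emitted=8

Answer: F3 7E 55 C4 81 09 38 7D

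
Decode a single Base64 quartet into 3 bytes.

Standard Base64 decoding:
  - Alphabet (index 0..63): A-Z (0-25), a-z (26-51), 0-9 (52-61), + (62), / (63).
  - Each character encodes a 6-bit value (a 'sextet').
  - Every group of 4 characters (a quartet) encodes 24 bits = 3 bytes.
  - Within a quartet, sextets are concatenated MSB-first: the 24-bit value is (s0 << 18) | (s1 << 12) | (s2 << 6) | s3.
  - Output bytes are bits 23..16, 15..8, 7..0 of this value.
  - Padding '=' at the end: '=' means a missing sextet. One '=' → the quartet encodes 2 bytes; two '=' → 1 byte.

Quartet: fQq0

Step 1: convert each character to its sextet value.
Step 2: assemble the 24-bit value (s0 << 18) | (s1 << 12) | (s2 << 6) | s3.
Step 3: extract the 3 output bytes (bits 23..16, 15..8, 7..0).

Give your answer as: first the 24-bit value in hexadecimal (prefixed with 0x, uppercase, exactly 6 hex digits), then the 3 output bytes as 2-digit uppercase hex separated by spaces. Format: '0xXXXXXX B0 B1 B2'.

Answer: 0x7D0AB4 7D 0A B4

Derivation:
Sextets: f=31, Q=16, q=42, 0=52
24-bit: (31<<18) | (16<<12) | (42<<6) | 52
      = 0x7C0000 | 0x010000 | 0x000A80 | 0x000034
      = 0x7D0AB4
Bytes: (v>>16)&0xFF=7D, (v>>8)&0xFF=0A, v&0xFF=B4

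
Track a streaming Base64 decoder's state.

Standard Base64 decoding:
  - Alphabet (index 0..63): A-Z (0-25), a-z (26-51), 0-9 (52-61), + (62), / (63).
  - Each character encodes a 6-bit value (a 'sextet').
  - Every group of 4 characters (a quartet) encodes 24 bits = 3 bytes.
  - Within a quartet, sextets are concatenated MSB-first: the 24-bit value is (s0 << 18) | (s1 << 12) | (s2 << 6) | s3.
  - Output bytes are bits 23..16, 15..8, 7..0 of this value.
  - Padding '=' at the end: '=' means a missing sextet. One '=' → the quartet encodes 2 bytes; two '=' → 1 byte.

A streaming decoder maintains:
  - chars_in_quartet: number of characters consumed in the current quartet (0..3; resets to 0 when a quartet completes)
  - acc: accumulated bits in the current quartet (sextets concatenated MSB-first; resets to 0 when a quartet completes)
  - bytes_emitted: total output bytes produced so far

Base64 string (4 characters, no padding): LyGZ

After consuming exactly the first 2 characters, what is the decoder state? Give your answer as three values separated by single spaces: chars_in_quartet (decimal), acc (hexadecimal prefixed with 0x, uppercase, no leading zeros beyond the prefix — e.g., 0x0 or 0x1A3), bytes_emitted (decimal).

Answer: 2 0x2F2 0

Derivation:
After char 0 ('L'=11): chars_in_quartet=1 acc=0xB bytes_emitted=0
After char 1 ('y'=50): chars_in_quartet=2 acc=0x2F2 bytes_emitted=0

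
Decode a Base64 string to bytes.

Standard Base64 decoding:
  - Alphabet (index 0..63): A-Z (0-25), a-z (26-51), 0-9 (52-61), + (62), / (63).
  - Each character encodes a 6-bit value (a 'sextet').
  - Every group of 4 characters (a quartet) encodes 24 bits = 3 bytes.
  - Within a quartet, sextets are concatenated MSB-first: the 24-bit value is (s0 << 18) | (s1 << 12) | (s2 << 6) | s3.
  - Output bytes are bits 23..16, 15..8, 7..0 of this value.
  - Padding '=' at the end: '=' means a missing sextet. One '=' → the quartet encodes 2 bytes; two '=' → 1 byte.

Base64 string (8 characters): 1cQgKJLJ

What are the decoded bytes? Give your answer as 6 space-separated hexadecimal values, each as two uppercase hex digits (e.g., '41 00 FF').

After char 0 ('1'=53): chars_in_quartet=1 acc=0x35 bytes_emitted=0
After char 1 ('c'=28): chars_in_quartet=2 acc=0xD5C bytes_emitted=0
After char 2 ('Q'=16): chars_in_quartet=3 acc=0x35710 bytes_emitted=0
After char 3 ('g'=32): chars_in_quartet=4 acc=0xD5C420 -> emit D5 C4 20, reset; bytes_emitted=3
After char 4 ('K'=10): chars_in_quartet=1 acc=0xA bytes_emitted=3
After char 5 ('J'=9): chars_in_quartet=2 acc=0x289 bytes_emitted=3
After char 6 ('L'=11): chars_in_quartet=3 acc=0xA24B bytes_emitted=3
After char 7 ('J'=9): chars_in_quartet=4 acc=0x2892C9 -> emit 28 92 C9, reset; bytes_emitted=6

Answer: D5 C4 20 28 92 C9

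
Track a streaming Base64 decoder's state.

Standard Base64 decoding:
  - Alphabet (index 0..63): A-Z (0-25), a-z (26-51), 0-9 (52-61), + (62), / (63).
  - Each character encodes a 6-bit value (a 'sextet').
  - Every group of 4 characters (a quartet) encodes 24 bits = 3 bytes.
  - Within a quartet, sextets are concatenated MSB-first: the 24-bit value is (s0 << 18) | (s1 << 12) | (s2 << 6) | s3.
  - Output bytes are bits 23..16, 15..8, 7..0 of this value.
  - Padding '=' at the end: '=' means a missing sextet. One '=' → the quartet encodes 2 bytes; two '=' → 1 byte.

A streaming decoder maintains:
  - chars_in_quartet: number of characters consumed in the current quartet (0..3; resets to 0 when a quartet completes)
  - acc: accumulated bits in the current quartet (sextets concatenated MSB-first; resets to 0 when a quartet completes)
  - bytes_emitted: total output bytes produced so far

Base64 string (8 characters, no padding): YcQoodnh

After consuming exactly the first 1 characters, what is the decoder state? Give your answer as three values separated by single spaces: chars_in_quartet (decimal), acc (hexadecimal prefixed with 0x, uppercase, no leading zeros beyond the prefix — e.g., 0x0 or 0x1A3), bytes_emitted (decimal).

After char 0 ('Y'=24): chars_in_quartet=1 acc=0x18 bytes_emitted=0

Answer: 1 0x18 0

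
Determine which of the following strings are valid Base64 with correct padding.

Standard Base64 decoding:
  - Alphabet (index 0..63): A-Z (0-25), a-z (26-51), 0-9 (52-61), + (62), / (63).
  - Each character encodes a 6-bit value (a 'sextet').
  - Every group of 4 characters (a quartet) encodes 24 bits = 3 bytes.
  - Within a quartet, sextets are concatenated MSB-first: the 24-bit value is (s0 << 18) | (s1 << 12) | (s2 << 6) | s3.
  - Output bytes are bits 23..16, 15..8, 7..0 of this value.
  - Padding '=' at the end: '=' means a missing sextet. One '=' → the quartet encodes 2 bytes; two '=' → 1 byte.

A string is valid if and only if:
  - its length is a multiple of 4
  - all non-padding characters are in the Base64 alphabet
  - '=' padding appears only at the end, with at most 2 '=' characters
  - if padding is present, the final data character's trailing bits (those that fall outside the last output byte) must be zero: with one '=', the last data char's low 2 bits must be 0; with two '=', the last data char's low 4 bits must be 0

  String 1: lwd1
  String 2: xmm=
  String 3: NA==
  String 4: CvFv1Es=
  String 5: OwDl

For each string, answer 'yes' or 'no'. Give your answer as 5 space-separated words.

String 1: 'lwd1' → valid
String 2: 'xmm=' → invalid (bad trailing bits)
String 3: 'NA==' → valid
String 4: 'CvFv1Es=' → valid
String 5: 'OwDl' → valid

Answer: yes no yes yes yes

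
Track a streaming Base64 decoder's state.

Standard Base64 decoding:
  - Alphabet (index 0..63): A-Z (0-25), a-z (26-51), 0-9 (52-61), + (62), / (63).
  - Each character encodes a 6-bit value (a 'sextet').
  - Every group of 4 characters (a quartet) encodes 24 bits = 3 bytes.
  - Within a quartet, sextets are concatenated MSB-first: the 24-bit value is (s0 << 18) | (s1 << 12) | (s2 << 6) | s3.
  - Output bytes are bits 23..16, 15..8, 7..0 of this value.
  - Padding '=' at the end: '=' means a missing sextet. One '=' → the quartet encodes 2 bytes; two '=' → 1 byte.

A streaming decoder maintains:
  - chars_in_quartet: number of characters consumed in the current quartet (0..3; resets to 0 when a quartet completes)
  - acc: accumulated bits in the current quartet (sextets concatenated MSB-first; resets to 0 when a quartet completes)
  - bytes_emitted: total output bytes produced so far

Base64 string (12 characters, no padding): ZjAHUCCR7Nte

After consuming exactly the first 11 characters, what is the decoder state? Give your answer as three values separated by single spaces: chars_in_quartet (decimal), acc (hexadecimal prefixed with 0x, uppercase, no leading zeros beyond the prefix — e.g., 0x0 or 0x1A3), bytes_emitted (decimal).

After char 0 ('Z'=25): chars_in_quartet=1 acc=0x19 bytes_emitted=0
After char 1 ('j'=35): chars_in_quartet=2 acc=0x663 bytes_emitted=0
After char 2 ('A'=0): chars_in_quartet=3 acc=0x198C0 bytes_emitted=0
After char 3 ('H'=7): chars_in_quartet=4 acc=0x663007 -> emit 66 30 07, reset; bytes_emitted=3
After char 4 ('U'=20): chars_in_quartet=1 acc=0x14 bytes_emitted=3
After char 5 ('C'=2): chars_in_quartet=2 acc=0x502 bytes_emitted=3
After char 6 ('C'=2): chars_in_quartet=3 acc=0x14082 bytes_emitted=3
After char 7 ('R'=17): chars_in_quartet=4 acc=0x502091 -> emit 50 20 91, reset; bytes_emitted=6
After char 8 ('7'=59): chars_in_quartet=1 acc=0x3B bytes_emitted=6
After char 9 ('N'=13): chars_in_quartet=2 acc=0xECD bytes_emitted=6
After char 10 ('t'=45): chars_in_quartet=3 acc=0x3B36D bytes_emitted=6

Answer: 3 0x3B36D 6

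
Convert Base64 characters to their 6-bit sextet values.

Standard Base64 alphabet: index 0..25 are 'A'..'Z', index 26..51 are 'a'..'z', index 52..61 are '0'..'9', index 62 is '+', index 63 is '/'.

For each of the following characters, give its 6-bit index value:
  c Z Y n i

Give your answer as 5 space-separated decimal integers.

'c': a..z range, 26 + ord('c') − ord('a') = 28
'Z': A..Z range, ord('Z') − ord('A') = 25
'Y': A..Z range, ord('Y') − ord('A') = 24
'n': a..z range, 26 + ord('n') − ord('a') = 39
'i': a..z range, 26 + ord('i') − ord('a') = 34

Answer: 28 25 24 39 34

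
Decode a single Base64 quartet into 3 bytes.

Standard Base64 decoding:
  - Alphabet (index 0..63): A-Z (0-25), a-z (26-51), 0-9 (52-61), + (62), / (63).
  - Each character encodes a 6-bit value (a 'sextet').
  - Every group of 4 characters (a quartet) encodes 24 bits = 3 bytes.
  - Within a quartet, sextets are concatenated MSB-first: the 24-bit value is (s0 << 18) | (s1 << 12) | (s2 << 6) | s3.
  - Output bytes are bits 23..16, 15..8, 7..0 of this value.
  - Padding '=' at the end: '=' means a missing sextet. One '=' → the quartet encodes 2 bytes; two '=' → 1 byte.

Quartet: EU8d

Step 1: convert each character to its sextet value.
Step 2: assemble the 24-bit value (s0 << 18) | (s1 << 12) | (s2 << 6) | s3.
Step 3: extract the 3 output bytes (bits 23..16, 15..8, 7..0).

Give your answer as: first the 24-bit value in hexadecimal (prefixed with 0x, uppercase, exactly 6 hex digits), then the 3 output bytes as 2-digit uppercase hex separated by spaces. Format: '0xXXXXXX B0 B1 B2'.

Sextets: E=4, U=20, 8=60, d=29
24-bit: (4<<18) | (20<<12) | (60<<6) | 29
      = 0x100000 | 0x014000 | 0x000F00 | 0x00001D
      = 0x114F1D
Bytes: (v>>16)&0xFF=11, (v>>8)&0xFF=4F, v&0xFF=1D

Answer: 0x114F1D 11 4F 1D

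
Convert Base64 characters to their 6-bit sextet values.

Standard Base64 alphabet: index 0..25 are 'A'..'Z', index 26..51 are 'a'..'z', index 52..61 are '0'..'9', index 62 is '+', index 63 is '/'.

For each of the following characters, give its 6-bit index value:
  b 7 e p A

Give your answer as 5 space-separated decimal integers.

'b': a..z range, 26 + ord('b') − ord('a') = 27
'7': 0..9 range, 52 + ord('7') − ord('0') = 59
'e': a..z range, 26 + ord('e') − ord('a') = 30
'p': a..z range, 26 + ord('p') − ord('a') = 41
'A': A..Z range, ord('A') − ord('A') = 0

Answer: 27 59 30 41 0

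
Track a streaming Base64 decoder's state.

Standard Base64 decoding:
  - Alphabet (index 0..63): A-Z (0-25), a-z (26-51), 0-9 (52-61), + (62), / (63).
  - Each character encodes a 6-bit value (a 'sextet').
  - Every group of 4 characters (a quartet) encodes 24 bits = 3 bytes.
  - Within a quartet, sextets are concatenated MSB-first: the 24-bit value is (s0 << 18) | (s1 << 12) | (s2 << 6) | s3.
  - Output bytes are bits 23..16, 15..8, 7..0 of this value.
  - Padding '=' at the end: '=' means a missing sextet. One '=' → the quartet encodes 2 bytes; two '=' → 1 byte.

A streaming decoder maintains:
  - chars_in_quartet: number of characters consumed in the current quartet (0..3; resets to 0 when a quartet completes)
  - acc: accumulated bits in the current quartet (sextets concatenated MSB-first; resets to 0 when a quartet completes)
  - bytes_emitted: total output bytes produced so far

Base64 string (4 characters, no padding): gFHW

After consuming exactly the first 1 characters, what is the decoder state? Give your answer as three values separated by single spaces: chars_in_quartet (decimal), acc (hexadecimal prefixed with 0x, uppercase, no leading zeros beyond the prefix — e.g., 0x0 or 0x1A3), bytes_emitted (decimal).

After char 0 ('g'=32): chars_in_quartet=1 acc=0x20 bytes_emitted=0

Answer: 1 0x20 0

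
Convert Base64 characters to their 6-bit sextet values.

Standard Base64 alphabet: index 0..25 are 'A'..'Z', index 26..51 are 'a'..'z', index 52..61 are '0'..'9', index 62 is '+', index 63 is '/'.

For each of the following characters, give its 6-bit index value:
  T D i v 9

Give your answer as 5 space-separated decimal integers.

Answer: 19 3 34 47 61

Derivation:
'T': A..Z range, ord('T') − ord('A') = 19
'D': A..Z range, ord('D') − ord('A') = 3
'i': a..z range, 26 + ord('i') − ord('a') = 34
'v': a..z range, 26 + ord('v') − ord('a') = 47
'9': 0..9 range, 52 + ord('9') − ord('0') = 61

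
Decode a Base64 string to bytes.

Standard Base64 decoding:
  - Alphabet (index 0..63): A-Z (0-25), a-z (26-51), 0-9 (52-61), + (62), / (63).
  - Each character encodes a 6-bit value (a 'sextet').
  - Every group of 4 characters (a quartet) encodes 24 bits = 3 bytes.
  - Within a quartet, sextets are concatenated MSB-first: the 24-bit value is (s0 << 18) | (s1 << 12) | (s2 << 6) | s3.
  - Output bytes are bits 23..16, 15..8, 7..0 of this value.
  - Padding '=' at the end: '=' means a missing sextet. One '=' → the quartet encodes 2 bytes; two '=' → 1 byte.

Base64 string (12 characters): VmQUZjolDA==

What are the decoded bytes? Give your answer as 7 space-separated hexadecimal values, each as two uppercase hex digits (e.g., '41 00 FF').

After char 0 ('V'=21): chars_in_quartet=1 acc=0x15 bytes_emitted=0
After char 1 ('m'=38): chars_in_quartet=2 acc=0x566 bytes_emitted=0
After char 2 ('Q'=16): chars_in_quartet=3 acc=0x15990 bytes_emitted=0
After char 3 ('U'=20): chars_in_quartet=4 acc=0x566414 -> emit 56 64 14, reset; bytes_emitted=3
After char 4 ('Z'=25): chars_in_quartet=1 acc=0x19 bytes_emitted=3
After char 5 ('j'=35): chars_in_quartet=2 acc=0x663 bytes_emitted=3
After char 6 ('o'=40): chars_in_quartet=3 acc=0x198E8 bytes_emitted=3
After char 7 ('l'=37): chars_in_quartet=4 acc=0x663A25 -> emit 66 3A 25, reset; bytes_emitted=6
After char 8 ('D'=3): chars_in_quartet=1 acc=0x3 bytes_emitted=6
After char 9 ('A'=0): chars_in_quartet=2 acc=0xC0 bytes_emitted=6
Padding '==': partial quartet acc=0xC0 -> emit 0C; bytes_emitted=7

Answer: 56 64 14 66 3A 25 0C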